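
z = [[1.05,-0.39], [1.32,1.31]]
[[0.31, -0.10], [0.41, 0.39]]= z @ [[0.30, 0.01], [0.01, 0.29]]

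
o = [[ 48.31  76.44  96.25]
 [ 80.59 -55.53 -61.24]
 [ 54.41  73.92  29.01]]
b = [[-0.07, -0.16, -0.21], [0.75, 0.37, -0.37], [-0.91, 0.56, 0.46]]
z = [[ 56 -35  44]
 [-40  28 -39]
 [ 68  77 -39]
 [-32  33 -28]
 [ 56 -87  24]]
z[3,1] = 33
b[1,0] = 0.754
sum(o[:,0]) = 183.31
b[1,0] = 0.754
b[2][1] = 0.564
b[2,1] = 0.564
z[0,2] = 44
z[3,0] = -32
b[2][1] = 0.564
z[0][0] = 56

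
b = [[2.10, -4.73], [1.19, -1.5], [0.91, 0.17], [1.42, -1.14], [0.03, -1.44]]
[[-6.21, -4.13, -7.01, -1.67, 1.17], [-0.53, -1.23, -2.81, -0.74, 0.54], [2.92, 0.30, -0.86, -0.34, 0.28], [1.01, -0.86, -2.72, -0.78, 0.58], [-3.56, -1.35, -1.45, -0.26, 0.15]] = b @ [[2.74, 0.15, -1.13, -0.41, 0.33],  [2.53, 0.94, 0.98, 0.17, -0.1]]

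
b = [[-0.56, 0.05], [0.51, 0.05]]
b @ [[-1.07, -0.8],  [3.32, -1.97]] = [[0.77,0.35], [-0.38,-0.51]]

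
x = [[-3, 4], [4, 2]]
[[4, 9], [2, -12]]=x@ [[0, -3], [1, 0]]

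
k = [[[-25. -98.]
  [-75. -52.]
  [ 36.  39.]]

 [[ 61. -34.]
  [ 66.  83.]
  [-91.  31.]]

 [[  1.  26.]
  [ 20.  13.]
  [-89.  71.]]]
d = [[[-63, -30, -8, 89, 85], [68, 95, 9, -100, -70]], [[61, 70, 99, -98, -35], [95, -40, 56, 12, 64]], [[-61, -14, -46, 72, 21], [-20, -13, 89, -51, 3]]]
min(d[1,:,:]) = -98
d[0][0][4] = 85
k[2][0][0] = 1.0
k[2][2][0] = -89.0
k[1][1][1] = 83.0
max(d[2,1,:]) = 89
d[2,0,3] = 72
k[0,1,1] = -52.0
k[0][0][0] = -25.0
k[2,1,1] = 13.0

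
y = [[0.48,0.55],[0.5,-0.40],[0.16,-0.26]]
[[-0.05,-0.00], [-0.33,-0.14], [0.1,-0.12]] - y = [[-0.53, -0.55],[-0.83, 0.26],[-0.06, 0.14]]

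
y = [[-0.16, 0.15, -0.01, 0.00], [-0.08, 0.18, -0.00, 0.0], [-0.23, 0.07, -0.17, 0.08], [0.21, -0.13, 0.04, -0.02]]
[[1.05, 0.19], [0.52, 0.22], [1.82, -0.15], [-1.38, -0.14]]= y @ [[-6.05, -0.34], [0.18, 1.07], [-5.49, 2.30], [-6.45, 1.07]]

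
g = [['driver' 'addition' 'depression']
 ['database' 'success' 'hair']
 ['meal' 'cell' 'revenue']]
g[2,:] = ['meal', 'cell', 'revenue']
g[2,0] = 'meal'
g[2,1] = 'cell'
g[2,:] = ['meal', 'cell', 'revenue']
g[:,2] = ['depression', 'hair', 'revenue']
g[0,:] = ['driver', 'addition', 'depression']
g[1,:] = ['database', 'success', 'hair']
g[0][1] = 'addition'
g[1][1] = 'success'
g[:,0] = ['driver', 'database', 'meal']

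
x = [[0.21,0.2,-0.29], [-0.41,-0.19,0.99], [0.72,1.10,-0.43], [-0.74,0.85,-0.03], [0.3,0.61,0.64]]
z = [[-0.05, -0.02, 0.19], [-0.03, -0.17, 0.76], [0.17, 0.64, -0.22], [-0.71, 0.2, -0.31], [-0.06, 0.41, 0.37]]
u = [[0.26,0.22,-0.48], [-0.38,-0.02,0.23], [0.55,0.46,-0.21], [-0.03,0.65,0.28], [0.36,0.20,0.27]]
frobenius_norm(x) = 2.33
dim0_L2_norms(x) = [1.17, 1.54, 1.29]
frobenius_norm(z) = 1.44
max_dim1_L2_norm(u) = 0.75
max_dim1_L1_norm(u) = 1.22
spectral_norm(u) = 1.04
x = u + z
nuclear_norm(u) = 2.22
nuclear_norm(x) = 3.93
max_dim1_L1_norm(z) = 1.22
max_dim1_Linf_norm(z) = 0.76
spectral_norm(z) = 1.02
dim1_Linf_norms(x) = [0.29, 0.99, 1.1, 0.85, 0.64]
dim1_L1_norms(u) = [0.96, 0.63, 1.22, 0.96, 0.83]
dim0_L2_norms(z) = [0.73, 0.8, 0.95]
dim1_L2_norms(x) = [0.41, 1.09, 1.38, 1.13, 0.93]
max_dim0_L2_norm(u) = 0.85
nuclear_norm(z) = 2.46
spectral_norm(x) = 1.68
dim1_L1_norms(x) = [0.7, 1.59, 2.25, 1.62, 1.55]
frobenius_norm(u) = 1.36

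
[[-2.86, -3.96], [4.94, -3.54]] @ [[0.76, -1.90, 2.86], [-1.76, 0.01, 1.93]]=[[4.80,5.39,-15.82], [9.98,-9.42,7.30]]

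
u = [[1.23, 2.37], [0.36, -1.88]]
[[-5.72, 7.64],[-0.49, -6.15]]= u @ [[-3.76, -0.07], [-0.46, 3.26]]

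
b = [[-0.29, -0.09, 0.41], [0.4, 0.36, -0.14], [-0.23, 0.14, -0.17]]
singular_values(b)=[0.7, 0.34, 0.25]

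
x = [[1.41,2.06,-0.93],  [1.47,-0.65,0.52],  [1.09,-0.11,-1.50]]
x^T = [[1.41,1.47,1.09], [2.06,-0.65,-0.11], [-0.93,0.52,-1.50]]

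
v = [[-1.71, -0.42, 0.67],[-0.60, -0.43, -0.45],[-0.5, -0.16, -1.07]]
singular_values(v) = [1.97, 1.33, 0.22]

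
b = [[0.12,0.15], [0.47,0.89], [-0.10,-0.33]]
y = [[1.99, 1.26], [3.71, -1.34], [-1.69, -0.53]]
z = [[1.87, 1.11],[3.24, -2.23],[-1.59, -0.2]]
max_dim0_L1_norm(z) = 6.7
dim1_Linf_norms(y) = [1.99, 3.71, 1.69]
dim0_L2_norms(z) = [4.06, 2.5]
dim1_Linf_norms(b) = [0.15, 0.89, 0.33]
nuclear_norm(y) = 6.43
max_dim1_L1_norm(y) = 5.05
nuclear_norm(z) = 6.37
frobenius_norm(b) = 1.08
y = z + b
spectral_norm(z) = 4.29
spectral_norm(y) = 4.55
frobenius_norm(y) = 4.92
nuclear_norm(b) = 1.15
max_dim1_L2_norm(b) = 1.01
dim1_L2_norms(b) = [0.19, 1.01, 0.34]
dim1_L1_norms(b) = [0.27, 1.36, 0.43]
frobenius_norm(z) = 4.77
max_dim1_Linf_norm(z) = 3.24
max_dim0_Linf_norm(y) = 3.71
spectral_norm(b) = 1.08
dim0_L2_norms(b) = [0.5, 0.96]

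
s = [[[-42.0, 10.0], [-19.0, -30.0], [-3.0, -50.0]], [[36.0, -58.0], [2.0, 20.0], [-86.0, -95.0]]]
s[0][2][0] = -3.0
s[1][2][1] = -95.0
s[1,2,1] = -95.0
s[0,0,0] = -42.0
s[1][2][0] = -86.0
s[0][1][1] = -30.0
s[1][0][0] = 36.0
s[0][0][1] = 10.0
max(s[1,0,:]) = 36.0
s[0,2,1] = -50.0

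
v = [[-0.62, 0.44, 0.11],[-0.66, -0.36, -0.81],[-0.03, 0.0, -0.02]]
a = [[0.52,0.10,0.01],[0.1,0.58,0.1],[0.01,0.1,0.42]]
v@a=[[-0.28,0.2,0.08], [-0.39,-0.36,-0.38], [-0.02,-0.00,-0.01]]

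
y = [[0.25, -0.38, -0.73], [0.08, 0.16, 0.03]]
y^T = [[0.25, 0.08], [-0.38, 0.16], [-0.73, 0.03]]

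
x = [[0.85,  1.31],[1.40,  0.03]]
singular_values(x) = [1.86, 0.97]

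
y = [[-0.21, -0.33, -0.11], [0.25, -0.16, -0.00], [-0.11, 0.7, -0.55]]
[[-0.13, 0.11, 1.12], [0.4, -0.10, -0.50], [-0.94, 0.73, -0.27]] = y @ [[1.21, -0.28, -2.87], [-0.60, 0.18, -1.34], [0.70, -1.04, -0.64]]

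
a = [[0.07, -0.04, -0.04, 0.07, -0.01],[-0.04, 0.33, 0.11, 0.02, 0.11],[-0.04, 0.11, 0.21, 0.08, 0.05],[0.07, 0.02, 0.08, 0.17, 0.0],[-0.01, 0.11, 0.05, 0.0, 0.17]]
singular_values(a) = [0.46, 0.23, 0.14, 0.11, 0.01]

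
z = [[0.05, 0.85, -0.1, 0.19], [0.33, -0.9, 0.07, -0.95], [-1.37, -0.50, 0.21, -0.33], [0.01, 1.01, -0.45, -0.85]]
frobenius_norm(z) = 2.61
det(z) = 0.32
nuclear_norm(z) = 4.57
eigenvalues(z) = [(0.31+0.27j), (0.31-0.27j), (-1.06+0.88j), (-1.06-0.88j)]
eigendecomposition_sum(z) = [[(0.19+0.04j), (0.1+0.03j), (-0-0.04j), -0.05+0.01j], [(-0.07+0.2j), -0.04+0.11j, (0.04-0j), -0.00-0.05j], [-0.65+0.78j, (-0.37+0.4j), (0.19+0.07j), 0.09-0.24j], [(0.16-0.17j), (0.09-0.08j), -0.04-0.02j, -0.02+0.05j]] + [[(0.19-0.04j), (0.1-0.03j), (-0+0.04j), (-0.05-0.01j)], [-0.07-0.20j, (-0.04-0.11j), 0.04+0.00j, (-0+0.05j)], [-0.65-0.78j, -0.37-0.40j, (0.19-0.07j), 0.09+0.24j], [0.16+0.17j, 0.09+0.08j, (-0.04+0.02j), -0.02-0.05j]] + [[-0.16+0.01j,0.33-0.09j,(-0.05+0.09j),(0.14+0.34j)], [(0.23-0.14j),-0.41+0.39j,(-0.01-0.17j),-0.47-0.38j], [-0.03-0.13j,0.12+0.25j,(-0.08-0.02j),-0.25+0.17j], [(-0.15-0.24j),(0.42+0.43j),-0.18+0.01j,-0.40+0.51j]] + [[-0.16-0.01j, (0.33+0.09j), (-0.05-0.09j), (0.14-0.34j)], [0.23+0.14j, -0.41-0.39j, -0.01+0.17j, -0.47+0.38j], [(-0.03+0.13j), (0.12-0.25j), -0.08+0.02j, -0.25-0.17j], [-0.15+0.24j, (0.42-0.43j), -0.18-0.01j, (-0.4-0.51j)]]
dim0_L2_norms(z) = [1.41, 1.67, 0.51, 1.33]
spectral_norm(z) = 1.80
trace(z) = -1.49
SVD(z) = [[-0.46, 0.20, 0.08, -0.86], [0.48, -0.37, -0.69, -0.40], [0.59, 0.79, 0.06, -0.12], [-0.46, 0.44, -0.72, 0.28]] @ diag([1.8019793663058852, 1.3406037402283928, 1.329744110217935, 0.09966231200509144]) @ [[-0.38, -0.88, 0.23, -0.19],[-0.89, 0.41, -0.06, -0.19],[-0.24, -0.05, 0.21, 0.95],[-0.09, -0.25, -0.95, 0.18]]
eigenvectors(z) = [[-0.08-0.16j, (-0.08+0.16j), (-0.17+0.32j), (-0.17-0.32j)], [(0.18-0.07j), (0.18+0.07j), 0.00-0.60j, 0.6j], [0.94+0.00j, 0.94-0.00j, -0.29-0.09j, (-0.29+0.09j)], [-0.21-0.01j, -0.21+0.01j, -0.64+0.00j, -0.64-0.00j]]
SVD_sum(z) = [[0.31, 0.72, -0.19, 0.16], [-0.33, -0.76, 0.2, -0.17], [-0.40, -0.94, 0.24, -0.21], [0.31, 0.73, -0.19, 0.16]] + [[-0.24, 0.11, -0.02, -0.05], [0.44, -0.20, 0.03, 0.09], [-0.95, 0.44, -0.06, -0.2], [-0.52, 0.24, -0.03, -0.11]] + [[-0.02, -0.01, 0.02, 0.1],[0.22, 0.05, -0.19, -0.87],[-0.02, -0.0, 0.02, 0.08],[0.22, 0.05, -0.2, -0.9]] + [[0.01, 0.02, 0.08, -0.02],[0.0, 0.01, 0.04, -0.01],[0.0, 0.00, 0.01, -0.0],[-0.0, -0.01, -0.03, 0.00]]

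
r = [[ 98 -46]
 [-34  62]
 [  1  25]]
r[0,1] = -46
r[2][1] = 25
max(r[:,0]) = 98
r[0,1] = -46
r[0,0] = 98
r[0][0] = 98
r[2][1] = 25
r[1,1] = 62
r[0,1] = -46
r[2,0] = 1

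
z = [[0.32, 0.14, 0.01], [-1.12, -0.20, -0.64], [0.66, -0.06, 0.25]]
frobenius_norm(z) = 1.53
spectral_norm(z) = 1.51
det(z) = -0.05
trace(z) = 0.37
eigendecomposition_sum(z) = [[(0.15+0.19j), (0.05+0.01j), -0.02+0.09j],[-0.53+0.37j, (-0.03+0.13j), -0.22-0.07j],[0.35-0.33j, (0.01-0.1j), 0.17+0.02j]] + [[(0.15-0.19j), (0.05-0.01j), (-0.02-0.09j)], [(-0.53-0.37j), (-0.03-0.13j), -0.22+0.07j], [(0.35+0.33j), 0.01+0.10j, 0.17-0.02j]] + [[(0.02-0j), (0.04-0j), 0.05-0.00j], [-0.06+0.00j, -0.14+0.00j, -0.19+0.00j], [(-0.03+0j), -0.07+0.00j, (-0.1+0j)]]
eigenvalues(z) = [(0.3+0.35j), (0.3-0.35j), (-0.22+0j)]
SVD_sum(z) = [[0.27, 0.04, 0.14], [-1.16, -0.15, -0.58], [0.61, 0.08, 0.31]] + [[-0.01, 0.12, -0.02],  [0.0, -0.04, 0.01],  [0.01, -0.13, 0.02]] + [[0.06, -0.01, -0.11], [0.03, -0.01, -0.07], [0.04, -0.01, -0.08]]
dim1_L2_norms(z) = [0.35, 1.31, 0.71]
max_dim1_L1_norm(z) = 1.96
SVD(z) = [[-0.20,  -0.65,  0.74], [0.87,  0.23,  0.44], [-0.46,  0.73,  0.51]] @ diag([1.505374059059727, 0.18292998840089092, 0.1678855611828849]) @ [[-0.89, -0.12, -0.45],[0.06, -0.99, 0.14],[0.46, -0.1, -0.88]]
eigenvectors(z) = [[-0.02-0.29j, -0.02+0.29j, -0.23+0.00j], [0.77+0.00j, (0.77-0j), (0.87+0j)], [(-0.56+0.09j), (-0.56-0.09j), 0.44+0.00j]]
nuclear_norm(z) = 1.86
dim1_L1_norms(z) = [0.47, 1.96, 0.97]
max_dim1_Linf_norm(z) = 1.12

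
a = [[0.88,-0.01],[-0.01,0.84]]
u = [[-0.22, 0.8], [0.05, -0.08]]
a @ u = [[-0.19, 0.70], [0.04, -0.08]]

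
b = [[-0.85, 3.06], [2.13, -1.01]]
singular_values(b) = [3.64, 1.56]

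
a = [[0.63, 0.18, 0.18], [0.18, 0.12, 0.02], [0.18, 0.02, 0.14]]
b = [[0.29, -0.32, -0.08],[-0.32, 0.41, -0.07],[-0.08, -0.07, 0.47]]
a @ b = [[0.11, -0.14, 0.02],[0.01, -0.01, -0.01],[0.03, -0.06, 0.05]]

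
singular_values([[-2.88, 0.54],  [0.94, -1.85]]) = [3.28, 1.47]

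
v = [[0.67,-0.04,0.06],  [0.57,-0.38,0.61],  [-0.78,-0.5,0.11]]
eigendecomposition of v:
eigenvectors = [[-0.59+0.00j, -0.03+0.03j, (-0.03-0.03j)], [(0.15+0j), -0.72+0.00j, -0.72-0.00j], [(0.79+0j), -0.30-0.63j, (-0.3+0.63j)]]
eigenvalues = [(0.6+0j), (-0.1+0.51j), (-0.1-0.51j)]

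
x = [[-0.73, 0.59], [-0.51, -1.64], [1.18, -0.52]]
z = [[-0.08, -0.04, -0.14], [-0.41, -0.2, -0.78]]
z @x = [[-0.09, 0.09], [-0.52, 0.49]]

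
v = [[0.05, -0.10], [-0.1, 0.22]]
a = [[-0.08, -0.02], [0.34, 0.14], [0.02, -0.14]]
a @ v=[[-0.00,  0.00], [0.0,  -0.0], [0.02,  -0.03]]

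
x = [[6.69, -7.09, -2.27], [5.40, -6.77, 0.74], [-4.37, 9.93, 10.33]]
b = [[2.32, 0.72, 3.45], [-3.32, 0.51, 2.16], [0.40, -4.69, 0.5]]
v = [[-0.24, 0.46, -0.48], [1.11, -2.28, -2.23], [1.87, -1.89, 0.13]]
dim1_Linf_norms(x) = [7.09, 6.77, 10.33]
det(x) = -153.16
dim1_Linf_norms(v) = [0.48, 2.28, 1.89]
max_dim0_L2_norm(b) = 4.77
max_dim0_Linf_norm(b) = 4.69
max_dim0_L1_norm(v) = 4.63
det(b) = 78.93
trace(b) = 3.33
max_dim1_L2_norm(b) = 4.73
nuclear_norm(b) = 12.92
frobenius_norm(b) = 7.49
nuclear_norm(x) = 26.93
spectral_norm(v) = 3.97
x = b @ v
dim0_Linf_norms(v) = [1.87, 2.28, 2.23]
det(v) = -1.94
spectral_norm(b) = 4.84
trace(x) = 10.25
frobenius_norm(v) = 4.36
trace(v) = -2.39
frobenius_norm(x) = 20.00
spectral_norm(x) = 18.66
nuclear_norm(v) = 6.02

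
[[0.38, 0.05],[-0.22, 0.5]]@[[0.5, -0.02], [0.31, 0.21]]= [[0.21, 0.00], [0.04, 0.11]]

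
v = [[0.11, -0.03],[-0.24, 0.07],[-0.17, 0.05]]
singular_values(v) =[0.33, 0.0]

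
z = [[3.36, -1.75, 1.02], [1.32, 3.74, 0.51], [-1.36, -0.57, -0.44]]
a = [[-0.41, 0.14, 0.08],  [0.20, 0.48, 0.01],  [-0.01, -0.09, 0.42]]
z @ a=[[-1.74, -0.46, 0.68],[0.2, 1.93, 0.36],[0.45, -0.42, -0.3]]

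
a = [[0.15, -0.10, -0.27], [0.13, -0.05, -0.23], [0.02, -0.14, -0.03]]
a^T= [[0.15, 0.13, 0.02], [-0.1, -0.05, -0.14], [-0.27, -0.23, -0.03]]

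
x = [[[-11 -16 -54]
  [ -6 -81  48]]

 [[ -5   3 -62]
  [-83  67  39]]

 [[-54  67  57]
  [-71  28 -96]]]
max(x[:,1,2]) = 48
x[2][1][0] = -71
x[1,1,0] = -83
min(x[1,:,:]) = -83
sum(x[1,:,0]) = -88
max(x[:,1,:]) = 67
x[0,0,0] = -11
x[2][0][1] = 67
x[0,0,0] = -11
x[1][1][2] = 39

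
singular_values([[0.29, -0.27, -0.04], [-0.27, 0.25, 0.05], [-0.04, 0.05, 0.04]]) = [0.55, 0.03, 0.0]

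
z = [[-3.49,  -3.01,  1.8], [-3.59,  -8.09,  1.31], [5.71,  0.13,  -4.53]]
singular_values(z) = [11.02, 6.02, 0.28]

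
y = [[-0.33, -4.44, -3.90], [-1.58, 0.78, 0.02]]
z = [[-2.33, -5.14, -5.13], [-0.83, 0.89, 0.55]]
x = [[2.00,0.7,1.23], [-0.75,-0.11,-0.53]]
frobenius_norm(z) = 7.74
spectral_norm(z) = 7.66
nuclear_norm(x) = 2.77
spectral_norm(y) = 5.94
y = z + x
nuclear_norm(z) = 8.78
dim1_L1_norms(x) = [3.93, 1.39]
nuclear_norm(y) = 7.62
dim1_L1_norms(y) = [8.67, 2.38]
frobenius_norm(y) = 6.18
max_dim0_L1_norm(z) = 6.03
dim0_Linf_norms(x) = [2.0, 0.7, 1.23]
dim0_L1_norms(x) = [2.75, 0.81, 1.76]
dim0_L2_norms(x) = [2.14, 0.71, 1.34]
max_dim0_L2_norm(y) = 4.51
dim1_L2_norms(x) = [2.45, 0.92]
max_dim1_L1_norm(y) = 8.67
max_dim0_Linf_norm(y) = 4.44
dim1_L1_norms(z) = [12.6, 2.27]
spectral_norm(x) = 2.61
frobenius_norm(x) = 2.62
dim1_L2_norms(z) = [7.63, 1.34]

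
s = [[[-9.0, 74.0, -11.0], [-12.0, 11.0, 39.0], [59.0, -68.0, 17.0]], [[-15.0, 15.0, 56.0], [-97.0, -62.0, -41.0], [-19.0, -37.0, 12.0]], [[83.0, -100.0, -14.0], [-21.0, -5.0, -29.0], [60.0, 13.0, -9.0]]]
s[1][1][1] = -62.0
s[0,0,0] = -9.0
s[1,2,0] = -19.0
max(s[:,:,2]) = 56.0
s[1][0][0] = -15.0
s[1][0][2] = 56.0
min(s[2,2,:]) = -9.0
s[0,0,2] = -11.0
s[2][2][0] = 60.0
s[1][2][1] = -37.0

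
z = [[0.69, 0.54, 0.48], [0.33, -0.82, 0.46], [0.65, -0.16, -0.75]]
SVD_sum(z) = [[0.16, -0.03, -0.12], [0.08, -0.01, -0.06], [0.78, -0.13, -0.57]] + [[0.48,0.03,0.66], [0.32,0.02,0.43], [-0.13,-0.01,-0.18]] + [[0.04,0.54,-0.06], [-0.07,-0.83,0.09], [-0.00,-0.03,0.00]]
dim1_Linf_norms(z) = [0.69, 0.82, 0.75]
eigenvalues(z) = [(1+0j), (-0.94+0.34j), (-0.94-0.34j)]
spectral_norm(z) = 1.01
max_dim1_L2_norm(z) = 1.01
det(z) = 1.00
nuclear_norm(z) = 3.00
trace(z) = -0.88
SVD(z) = [[-0.2, 0.81, 0.54], [-0.10, 0.54, -0.84], [-0.97, -0.22, -0.03]] @ diag([1.0055377710976374, 1.0006363025675251, 0.9945957876846188]) @ [[-0.80, 0.13, 0.58], [0.59, 0.04, 0.8], [0.08, 0.99, -0.11]]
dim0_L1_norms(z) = [1.67, 1.52, 1.69]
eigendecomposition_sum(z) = [[(0.84+0j),0.22-0.00j,0.29+0.00j],[0.23+0.00j,0.06-0.00j,(0.08+0j)],[0.29+0.00j,0.08-0.00j,0.10+0.00j]] + [[-0.08+0.03j,0.16+0.11j,(0.1-0.16j)], [0.05-0.19j,-0.44+0.16j,(0.19+0.42j)], [0.18+0.07j,(-0.12-0.45j),-0.43+0.15j]] + [[-0.08-0.03j, (0.16-0.11j), 0.10+0.16j],[0.05+0.19j, (-0.44-0.16j), 0.19-0.42j],[0.18-0.07j, -0.12+0.45j, (-0.43-0.15j)]]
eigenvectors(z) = [[-0.92+0.00j, (0.16+0.23j), 0.16-0.23j],[(-0.25+0j), (-0.69+0j), (-0.69-0j)],[-0.32+0.00j, (0.07-0.67j), (0.07+0.67j)]]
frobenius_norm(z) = 1.73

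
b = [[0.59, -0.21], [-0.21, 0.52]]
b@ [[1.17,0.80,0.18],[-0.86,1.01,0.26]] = [[0.87, 0.26, 0.05], [-0.69, 0.36, 0.1]]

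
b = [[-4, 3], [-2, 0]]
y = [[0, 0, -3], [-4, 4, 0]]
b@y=[[-12, 12, 12], [0, 0, 6]]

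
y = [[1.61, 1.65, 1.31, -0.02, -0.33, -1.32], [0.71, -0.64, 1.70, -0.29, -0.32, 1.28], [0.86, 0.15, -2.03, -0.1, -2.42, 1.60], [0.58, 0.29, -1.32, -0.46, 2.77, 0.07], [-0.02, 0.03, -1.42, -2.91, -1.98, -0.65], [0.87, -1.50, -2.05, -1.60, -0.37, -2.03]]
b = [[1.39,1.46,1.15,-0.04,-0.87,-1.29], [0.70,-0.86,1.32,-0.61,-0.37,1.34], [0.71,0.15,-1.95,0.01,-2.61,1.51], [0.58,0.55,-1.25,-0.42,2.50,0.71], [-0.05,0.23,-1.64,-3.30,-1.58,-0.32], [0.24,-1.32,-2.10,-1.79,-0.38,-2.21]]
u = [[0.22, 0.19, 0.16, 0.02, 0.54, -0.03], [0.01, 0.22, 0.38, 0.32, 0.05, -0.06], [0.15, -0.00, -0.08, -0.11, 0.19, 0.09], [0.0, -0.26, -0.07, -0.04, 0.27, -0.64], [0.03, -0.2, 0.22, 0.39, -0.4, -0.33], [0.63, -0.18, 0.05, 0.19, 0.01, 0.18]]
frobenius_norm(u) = 1.54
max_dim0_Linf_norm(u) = 0.64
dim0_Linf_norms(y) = [1.61, 1.65, 2.05, 2.91, 2.77, 2.03]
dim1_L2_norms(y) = [2.98, 2.37, 3.65, 3.17, 3.85, 3.75]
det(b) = -509.99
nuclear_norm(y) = 18.52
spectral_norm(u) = 0.86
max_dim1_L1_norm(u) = 1.57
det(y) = -529.10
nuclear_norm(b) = 18.46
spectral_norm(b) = 5.34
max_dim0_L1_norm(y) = 9.83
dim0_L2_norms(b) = [1.82, 2.23, 3.94, 3.83, 4.07, 3.35]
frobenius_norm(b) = 8.14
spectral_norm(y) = 5.30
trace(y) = -5.53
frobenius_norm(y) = 8.17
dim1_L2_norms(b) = [2.79, 2.3, 3.66, 3.02, 4.03, 3.8]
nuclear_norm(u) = 3.05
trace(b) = -5.63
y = u + b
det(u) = -0.00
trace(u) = 0.10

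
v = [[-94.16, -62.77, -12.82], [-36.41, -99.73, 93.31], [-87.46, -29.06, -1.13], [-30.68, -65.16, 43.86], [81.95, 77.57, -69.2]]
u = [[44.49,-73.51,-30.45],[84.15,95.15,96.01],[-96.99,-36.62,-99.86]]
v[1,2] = 93.31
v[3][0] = -30.68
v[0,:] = [-94.16, -62.77, -12.82]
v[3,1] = -65.16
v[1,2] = 93.31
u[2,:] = [-96.99, -36.62, -99.86]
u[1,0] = 84.15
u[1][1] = 95.15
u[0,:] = [44.49, -73.51, -30.45]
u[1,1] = 95.15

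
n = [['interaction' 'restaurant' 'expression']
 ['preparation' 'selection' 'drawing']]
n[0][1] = 'restaurant'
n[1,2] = 'drawing'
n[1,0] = 'preparation'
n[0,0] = 'interaction'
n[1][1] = 'selection'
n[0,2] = 'expression'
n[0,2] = 'expression'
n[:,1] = ['restaurant', 'selection']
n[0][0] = 'interaction'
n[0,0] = 'interaction'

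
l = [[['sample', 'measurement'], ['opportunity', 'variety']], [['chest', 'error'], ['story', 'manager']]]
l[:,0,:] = [['sample', 'measurement'], ['chest', 'error']]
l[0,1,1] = 'variety'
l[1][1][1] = 'manager'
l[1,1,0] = 'story'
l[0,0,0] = 'sample'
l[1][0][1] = 'error'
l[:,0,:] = [['sample', 'measurement'], ['chest', 'error']]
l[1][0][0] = 'chest'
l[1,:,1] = ['error', 'manager']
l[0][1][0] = 'opportunity'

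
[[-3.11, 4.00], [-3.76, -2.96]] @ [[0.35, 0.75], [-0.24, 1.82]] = [[-2.05,  4.95], [-0.61,  -8.21]]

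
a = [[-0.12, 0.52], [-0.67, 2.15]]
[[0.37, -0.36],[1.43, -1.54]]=a@ [[0.59, 0.22], [0.85, -0.65]]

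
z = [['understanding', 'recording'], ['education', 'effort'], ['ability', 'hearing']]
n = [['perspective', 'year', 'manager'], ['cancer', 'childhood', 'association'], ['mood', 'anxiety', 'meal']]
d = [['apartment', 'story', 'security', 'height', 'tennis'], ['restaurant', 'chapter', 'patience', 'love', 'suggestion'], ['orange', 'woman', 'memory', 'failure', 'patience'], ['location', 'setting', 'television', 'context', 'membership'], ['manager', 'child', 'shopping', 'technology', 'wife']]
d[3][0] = 'location'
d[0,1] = 'story'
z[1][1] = 'effort'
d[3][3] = 'context'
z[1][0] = 'education'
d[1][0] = 'restaurant'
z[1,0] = 'education'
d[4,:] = ['manager', 'child', 'shopping', 'technology', 'wife']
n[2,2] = 'meal'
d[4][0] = 'manager'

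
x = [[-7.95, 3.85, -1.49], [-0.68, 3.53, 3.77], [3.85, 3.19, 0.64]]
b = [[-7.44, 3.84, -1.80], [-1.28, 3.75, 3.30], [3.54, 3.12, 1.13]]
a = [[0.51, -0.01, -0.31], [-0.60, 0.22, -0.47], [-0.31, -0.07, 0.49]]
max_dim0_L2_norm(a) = 0.85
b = a + x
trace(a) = 1.22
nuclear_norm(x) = 18.25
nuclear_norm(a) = 1.63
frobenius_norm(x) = 11.52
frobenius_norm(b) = 11.11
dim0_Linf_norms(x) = [7.95, 3.85, 3.77]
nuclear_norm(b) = 17.39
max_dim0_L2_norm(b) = 8.34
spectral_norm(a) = 0.86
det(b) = 126.57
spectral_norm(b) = 9.06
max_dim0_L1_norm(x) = 12.48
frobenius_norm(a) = 1.15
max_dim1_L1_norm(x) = 13.29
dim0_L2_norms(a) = [0.85, 0.23, 0.75]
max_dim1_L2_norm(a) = 0.79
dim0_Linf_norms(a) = [0.6, 0.22, 0.49]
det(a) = -0.00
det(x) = 158.69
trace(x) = -3.78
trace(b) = -2.56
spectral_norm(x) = 9.37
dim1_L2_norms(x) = [8.96, 5.21, 5.04]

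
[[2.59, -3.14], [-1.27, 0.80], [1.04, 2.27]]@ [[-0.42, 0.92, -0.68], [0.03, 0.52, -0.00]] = [[-1.18,0.75,-1.76], [0.56,-0.75,0.86], [-0.37,2.14,-0.71]]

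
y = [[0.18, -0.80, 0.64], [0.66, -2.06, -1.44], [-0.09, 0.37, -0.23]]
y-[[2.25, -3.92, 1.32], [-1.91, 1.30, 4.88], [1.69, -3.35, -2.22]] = [[-2.07, 3.12, -0.68], [2.57, -3.36, -6.32], [-1.78, 3.72, 1.99]]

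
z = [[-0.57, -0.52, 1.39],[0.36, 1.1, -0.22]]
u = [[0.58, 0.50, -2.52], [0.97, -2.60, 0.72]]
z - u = [[-1.15, -1.02, 3.91], [-0.61, 3.7, -0.94]]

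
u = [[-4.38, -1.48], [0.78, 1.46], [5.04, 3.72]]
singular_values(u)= [7.83, 1.43]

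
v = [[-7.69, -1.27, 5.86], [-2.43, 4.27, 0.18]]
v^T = [[-7.69, -2.43], [-1.27, 4.27], [5.86, 0.18]]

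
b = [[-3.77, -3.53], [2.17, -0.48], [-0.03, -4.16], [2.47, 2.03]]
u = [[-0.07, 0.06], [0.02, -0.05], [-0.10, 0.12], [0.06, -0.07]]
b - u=[[-3.7, -3.59],  [2.15, -0.43],  [0.07, -4.28],  [2.41, 2.1]]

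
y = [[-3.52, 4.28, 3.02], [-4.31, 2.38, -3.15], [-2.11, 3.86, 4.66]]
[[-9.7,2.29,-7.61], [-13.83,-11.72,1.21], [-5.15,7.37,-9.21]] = y@ [[1.80, 0.80, -1.37], [-1.40, -0.43, -2.58], [0.87, 2.30, -0.46]]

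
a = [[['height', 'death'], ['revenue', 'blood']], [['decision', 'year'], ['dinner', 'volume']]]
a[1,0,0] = 'decision'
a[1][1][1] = 'volume'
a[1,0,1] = 'year'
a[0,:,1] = ['death', 'blood']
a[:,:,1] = [['death', 'blood'], ['year', 'volume']]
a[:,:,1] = [['death', 'blood'], ['year', 'volume']]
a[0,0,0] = 'height'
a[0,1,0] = 'revenue'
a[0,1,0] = 'revenue'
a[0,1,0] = 'revenue'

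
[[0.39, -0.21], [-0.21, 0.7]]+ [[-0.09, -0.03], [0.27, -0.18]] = [[0.3, -0.24], [0.06, 0.52]]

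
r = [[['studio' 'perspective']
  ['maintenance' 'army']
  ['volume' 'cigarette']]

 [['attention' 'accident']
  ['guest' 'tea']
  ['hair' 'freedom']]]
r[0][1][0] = 'maintenance'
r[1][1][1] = 'tea'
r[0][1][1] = 'army'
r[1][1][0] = 'guest'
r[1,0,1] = 'accident'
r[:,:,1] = [['perspective', 'army', 'cigarette'], ['accident', 'tea', 'freedom']]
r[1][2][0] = 'hair'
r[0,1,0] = 'maintenance'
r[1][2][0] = 'hair'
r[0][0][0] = 'studio'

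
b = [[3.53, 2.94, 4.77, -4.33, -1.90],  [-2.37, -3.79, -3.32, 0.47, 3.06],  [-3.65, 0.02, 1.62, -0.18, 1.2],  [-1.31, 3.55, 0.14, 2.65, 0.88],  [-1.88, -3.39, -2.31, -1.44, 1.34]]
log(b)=[[(1.95-0.16j), 1.32-1.51j, 1.39-0.24j, -0.86+0.57j, -0.85+1.57j], [(-1.07+0.18j), -0.66+1.68j, -0.56+0.27j, -0.37-0.63j, 1.32-1.74j], [(-0.48-0.16j), (0.8-1.53j), 1.45-0.24j, (-0.04+0.57j), (0.27+1.58j)], [0.49-0.18j, (1.97-1.7j), (0.43-0.27j), 1.51+0.64j, (-0.2+1.76j)], [-1.11-0.13j, -1.33-1.19j, (-0.37-0.19j), (-0.91+0.44j), 1.55+1.23j]]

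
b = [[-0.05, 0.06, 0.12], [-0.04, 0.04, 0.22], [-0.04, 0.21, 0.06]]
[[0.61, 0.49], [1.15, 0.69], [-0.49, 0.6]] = b @ [[-6.09, -1.27], [-4.94, 1.88], [5.00, 2.58]]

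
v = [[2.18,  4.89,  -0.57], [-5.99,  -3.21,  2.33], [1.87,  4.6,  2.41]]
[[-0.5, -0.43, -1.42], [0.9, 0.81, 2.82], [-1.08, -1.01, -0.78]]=v @ [[-0.22, -0.21, -0.34],[-0.03, -0.02, -0.12],[-0.22, -0.22, 0.17]]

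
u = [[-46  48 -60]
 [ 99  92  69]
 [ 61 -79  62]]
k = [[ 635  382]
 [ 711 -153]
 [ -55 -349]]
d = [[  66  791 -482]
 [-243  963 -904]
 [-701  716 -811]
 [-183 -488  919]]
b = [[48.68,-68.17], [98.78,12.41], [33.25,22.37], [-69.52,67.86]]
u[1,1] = 92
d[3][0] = -183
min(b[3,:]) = -69.52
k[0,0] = 635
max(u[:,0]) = 99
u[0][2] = -60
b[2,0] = 33.25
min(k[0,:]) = 382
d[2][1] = 716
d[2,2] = -811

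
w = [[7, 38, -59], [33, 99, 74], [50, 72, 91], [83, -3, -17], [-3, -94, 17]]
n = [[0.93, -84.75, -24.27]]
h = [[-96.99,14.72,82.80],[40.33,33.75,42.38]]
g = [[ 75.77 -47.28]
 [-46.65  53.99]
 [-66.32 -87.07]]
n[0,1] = -84.75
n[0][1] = -84.75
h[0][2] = 82.8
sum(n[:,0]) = 0.93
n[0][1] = -84.75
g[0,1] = -47.28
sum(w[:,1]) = 112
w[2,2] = 91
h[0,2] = 82.8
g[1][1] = 53.99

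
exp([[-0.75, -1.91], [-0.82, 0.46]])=[[1.14, -2.24], [-0.96, 2.55]]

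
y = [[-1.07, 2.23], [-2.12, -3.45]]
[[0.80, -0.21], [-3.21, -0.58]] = y@[[0.52,0.24], [0.61,0.02]]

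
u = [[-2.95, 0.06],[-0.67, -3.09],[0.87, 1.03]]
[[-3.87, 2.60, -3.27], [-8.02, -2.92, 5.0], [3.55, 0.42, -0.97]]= u @[[1.36, -0.86, 1.07], [2.3, 1.13, -1.85]]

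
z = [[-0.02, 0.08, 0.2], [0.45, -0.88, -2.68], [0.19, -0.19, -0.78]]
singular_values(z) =[2.98, 0.09, 0.0]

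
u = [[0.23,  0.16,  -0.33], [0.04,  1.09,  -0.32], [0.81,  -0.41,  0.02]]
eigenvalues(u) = [(0.09+0.44j), (0.09-0.44j), (1.16+0j)]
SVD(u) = [[0.14, -0.41, -0.9], [0.87, -0.38, 0.31], [-0.47, -0.83, 0.3]] @ diag([1.252020692308513, 0.8291269331939317, 0.22156875836574522]) @ [[-0.25, 0.93, -0.27], [-0.94, -0.17, 0.29], [0.22, 0.32, 0.92]]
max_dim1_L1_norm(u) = 1.45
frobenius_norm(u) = 1.52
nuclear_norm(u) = 2.30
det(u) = 0.23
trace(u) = 1.34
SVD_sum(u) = [[-0.05, 0.17, -0.05],[-0.27, 1.01, -0.29],[0.15, -0.55, 0.16]] + [[0.32,0.06,-0.10], [0.3,0.05,-0.09], [0.65,0.12,-0.20]] + [[-0.04, -0.06, -0.18],  [0.02, 0.02, 0.06],  [0.01, 0.02, 0.06]]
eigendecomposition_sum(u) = [[0.14+0.21j, -0.06-0.04j, -0.13+0.04j], [(0.11+0.01j), (-0.03+0.01j), (-0.02+0.06j)], [(0.39-0.09j), (-0.1+0.06j), -0.02+0.22j]] + [[(0.14-0.21j), -0.06+0.04j, -0.13-0.04j], [(0.11-0.01j), -0.03-0.01j, -0.02-0.06j], [0.39+0.09j, -0.10-0.06j, -0.02-0.22j]] + [[-0.04-0.00j, 0.28+0.00j, (-0.06-0j)], [(-0.19-0j), (1.15+0j), -0.27-0.00j], [(0.04+0j), -0.22-0.00j, (0.05+0j)]]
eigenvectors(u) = [[(0.18+0.48j),0.18-0.48j,(-0.23+0j)], [(0.22+0.08j),0.22-0.08j,-0.96+0.00j], [(0.82+0j),0.82-0.00j,0.18+0.00j]]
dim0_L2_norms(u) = [0.84, 1.18, 0.46]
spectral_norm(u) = 1.25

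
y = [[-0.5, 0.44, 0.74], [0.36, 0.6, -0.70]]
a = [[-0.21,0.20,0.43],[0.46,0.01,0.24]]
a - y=[[0.29, -0.24, -0.31], [0.10, -0.59, 0.94]]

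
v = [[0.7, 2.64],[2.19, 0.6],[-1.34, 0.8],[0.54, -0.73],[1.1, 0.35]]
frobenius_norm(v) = 4.15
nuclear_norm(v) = 5.82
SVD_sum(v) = [[1.67,1.68], [1.38,1.4], [-0.26,-0.27], [-0.10,-0.1], [0.72,0.73]] + [[-0.97, 0.96],[0.81, -0.8],[-1.08, 1.07],[0.64, -0.63],[0.38, -0.38]]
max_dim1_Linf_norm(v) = 2.64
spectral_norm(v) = 3.27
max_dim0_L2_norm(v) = 2.94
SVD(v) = [[-0.72, 0.53], [-0.6, -0.44], [0.11, 0.59], [0.04, -0.35], [-0.31, -0.21]] @ diag([3.268800155684337, 2.5540645141025817]) @ [[-0.70, -0.71], [-0.71, 0.7]]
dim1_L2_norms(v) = [2.73, 2.27, 1.56, 0.91, 1.15]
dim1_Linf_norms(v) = [2.64, 2.19, 1.34, 0.73, 1.1]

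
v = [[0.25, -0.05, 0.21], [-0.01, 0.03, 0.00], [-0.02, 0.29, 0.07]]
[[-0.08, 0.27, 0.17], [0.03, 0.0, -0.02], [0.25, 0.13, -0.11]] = v@[[0.14, 0.38, 0.91], [0.94, 0.25, -0.25], [-0.33, 0.89, -0.32]]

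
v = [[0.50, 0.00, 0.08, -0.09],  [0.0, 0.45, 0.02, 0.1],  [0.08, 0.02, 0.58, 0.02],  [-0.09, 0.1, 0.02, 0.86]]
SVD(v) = [[-0.21,-0.49,0.68,0.50], [0.21,-0.13,0.55,-0.8], [0.02,-0.86,-0.47,-0.18], [0.95,-0.06,0.04,0.29]] @ diag([0.9023754142455312, 0.6298215529011734, 0.43963468185453286, 0.41816835099876215]) @ [[-0.21, 0.21, 0.02, 0.95],[-0.49, -0.13, -0.86, -0.06],[0.68, 0.55, -0.47, 0.04],[0.5, -0.80, -0.18, 0.29]]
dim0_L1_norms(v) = [0.67, 0.57, 0.7, 1.07]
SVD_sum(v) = [[0.04, -0.04, -0.00, -0.18], [-0.04, 0.04, 0.00, 0.18], [-0.00, 0.00, 0.00, 0.02], [-0.18, 0.18, 0.02, 0.82]] + [[0.15, 0.04, 0.26, 0.02], [0.04, 0.01, 0.07, 0.0], [0.26, 0.07, 0.47, 0.03], [0.02, 0.00, 0.03, 0.00]] + [[0.21,0.17,-0.14,0.01], [0.17,0.13,-0.12,0.01], [-0.14,-0.12,0.10,-0.01], [0.01,0.01,-0.01,0.00]] + [[0.10, -0.17, -0.04, 0.06],[-0.17, 0.26, 0.06, -0.10],[-0.04, 0.06, 0.01, -0.02],[0.06, -0.1, -0.02, 0.04]]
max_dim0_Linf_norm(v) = 0.86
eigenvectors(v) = [[0.21, 0.49, -0.68, -0.50], [-0.21, 0.13, -0.55, 0.8], [-0.02, 0.86, 0.47, 0.18], [-0.95, 0.06, -0.04, -0.29]]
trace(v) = 2.39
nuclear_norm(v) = 2.39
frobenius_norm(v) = 1.26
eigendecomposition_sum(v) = [[0.04,-0.04,-0.0,-0.18], [-0.04,0.04,0.0,0.18], [-0.0,0.00,0.0,0.02], [-0.18,0.18,0.02,0.82]] + [[0.15, 0.04, 0.26, 0.02],[0.04, 0.01, 0.07, 0.00],[0.26, 0.07, 0.47, 0.03],[0.02, 0.00, 0.03, 0.00]] + [[0.21, 0.17, -0.14, 0.01], [0.17, 0.13, -0.12, 0.01], [-0.14, -0.12, 0.1, -0.01], [0.01, 0.01, -0.01, 0.00]] + [[0.10, -0.17, -0.04, 0.06], [-0.17, 0.26, 0.06, -0.10], [-0.04, 0.06, 0.01, -0.02], [0.06, -0.1, -0.02, 0.04]]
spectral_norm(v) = 0.90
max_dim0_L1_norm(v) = 1.07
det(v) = 0.10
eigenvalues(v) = [0.9, 0.63, 0.44, 0.42]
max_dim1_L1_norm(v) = 1.07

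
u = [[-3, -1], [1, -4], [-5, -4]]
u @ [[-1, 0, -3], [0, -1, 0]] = [[3, 1, 9], [-1, 4, -3], [5, 4, 15]]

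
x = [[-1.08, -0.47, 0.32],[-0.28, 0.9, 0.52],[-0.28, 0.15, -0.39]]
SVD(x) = [[-0.99, 0.13, -0.09],  [-0.13, -0.99, -0.01],  [-0.09, 0.0, 1.00]] @ diag([1.2268498309620308, 1.0735894099838073, 0.4937056522251469]) @ [[0.92, 0.27, -0.29], [0.12, -0.89, -0.44], [-0.37, 0.37, -0.85]]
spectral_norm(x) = 1.23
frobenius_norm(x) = 1.70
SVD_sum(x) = [[-1.11,-0.33,0.35], [-0.15,-0.04,0.05], [-0.10,-0.03,0.03]] + [[0.02, -0.13, -0.06], [-0.13, 0.95, 0.47], [0.0, -0.00, -0.00]] + [[0.02,  -0.02,  0.04], [0.0,  -0.0,  0.0], [-0.18,  0.18,  -0.42]]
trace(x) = -0.57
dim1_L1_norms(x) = [1.87, 1.7, 0.82]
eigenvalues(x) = [1.03, -0.91, -0.7]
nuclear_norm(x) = 2.79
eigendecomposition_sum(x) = [[0.03, -0.19, -0.06], [-0.17, 0.95, 0.31], [-0.02, 0.14, 0.05]] + [[-1.91, -0.65, 1.84], [0.00, 0.00, -0.00], [-1.04, -0.35, 1.0]] + [[0.79, 0.37, -1.46], [-0.12, -0.05, 0.21], [0.78, 0.37, -1.44]]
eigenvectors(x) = [[0.19, -0.88, 0.71], [-0.97, 0.0, -0.10], [-0.14, -0.48, 0.7]]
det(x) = 0.65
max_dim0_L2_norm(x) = 1.15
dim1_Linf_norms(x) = [1.08, 0.9, 0.39]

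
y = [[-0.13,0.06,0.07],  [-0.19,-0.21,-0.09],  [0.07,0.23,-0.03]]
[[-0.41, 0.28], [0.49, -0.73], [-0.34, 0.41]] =y @ [[0.87, 0.28], [-2.06, 2.06], [-2.45, 2.72]]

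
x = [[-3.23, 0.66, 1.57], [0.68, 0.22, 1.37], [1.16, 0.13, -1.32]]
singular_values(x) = [3.99, 1.65, 0.44]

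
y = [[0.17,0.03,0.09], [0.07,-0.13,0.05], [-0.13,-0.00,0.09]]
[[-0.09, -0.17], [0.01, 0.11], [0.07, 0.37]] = y @ [[-0.48,-1.69], [-0.34,-1.09], [0.03,1.68]]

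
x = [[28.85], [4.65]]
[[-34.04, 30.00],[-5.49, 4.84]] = x @ [[-1.18, 1.04]]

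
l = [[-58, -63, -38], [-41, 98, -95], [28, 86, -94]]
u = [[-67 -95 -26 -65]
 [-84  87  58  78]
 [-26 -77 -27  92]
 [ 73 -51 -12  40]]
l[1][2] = -95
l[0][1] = -63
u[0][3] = -65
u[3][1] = -51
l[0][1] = -63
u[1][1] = 87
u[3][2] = -12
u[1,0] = -84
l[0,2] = -38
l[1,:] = [-41, 98, -95]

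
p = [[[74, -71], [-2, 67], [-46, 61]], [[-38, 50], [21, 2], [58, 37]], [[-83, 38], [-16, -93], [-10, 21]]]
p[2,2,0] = -10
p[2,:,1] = [38, -93, 21]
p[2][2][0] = -10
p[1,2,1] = 37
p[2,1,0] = -16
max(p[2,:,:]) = 38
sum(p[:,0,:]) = -30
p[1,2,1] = 37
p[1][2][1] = 37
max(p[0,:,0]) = 74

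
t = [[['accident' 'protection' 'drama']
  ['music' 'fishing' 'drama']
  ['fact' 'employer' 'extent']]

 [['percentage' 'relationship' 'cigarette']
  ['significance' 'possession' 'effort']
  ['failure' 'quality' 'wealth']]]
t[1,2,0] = 'failure'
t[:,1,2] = ['drama', 'effort']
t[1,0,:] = ['percentage', 'relationship', 'cigarette']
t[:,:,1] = [['protection', 'fishing', 'employer'], ['relationship', 'possession', 'quality']]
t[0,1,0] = 'music'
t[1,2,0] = 'failure'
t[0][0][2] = 'drama'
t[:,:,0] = [['accident', 'music', 'fact'], ['percentage', 'significance', 'failure']]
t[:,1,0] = ['music', 'significance']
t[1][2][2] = 'wealth'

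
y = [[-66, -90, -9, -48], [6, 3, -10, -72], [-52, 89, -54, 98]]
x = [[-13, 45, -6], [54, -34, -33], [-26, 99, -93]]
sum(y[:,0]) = -112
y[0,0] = -66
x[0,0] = -13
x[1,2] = -33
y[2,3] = 98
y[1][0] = 6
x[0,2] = -6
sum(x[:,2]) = -132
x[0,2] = -6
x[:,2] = [-6, -33, -93]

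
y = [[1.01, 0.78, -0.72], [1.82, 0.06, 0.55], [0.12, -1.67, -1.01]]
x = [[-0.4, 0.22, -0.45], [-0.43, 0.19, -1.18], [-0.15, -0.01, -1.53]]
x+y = [[0.61, 1.00, -1.17], [1.39, 0.25, -0.63], [-0.03, -1.68, -2.54]]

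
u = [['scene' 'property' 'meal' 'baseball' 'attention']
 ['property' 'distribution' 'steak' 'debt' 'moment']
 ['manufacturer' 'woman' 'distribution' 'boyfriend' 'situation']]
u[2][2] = 'distribution'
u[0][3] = 'baseball'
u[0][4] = 'attention'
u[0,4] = 'attention'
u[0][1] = 'property'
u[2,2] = 'distribution'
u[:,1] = ['property', 'distribution', 'woman']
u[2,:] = ['manufacturer', 'woman', 'distribution', 'boyfriend', 'situation']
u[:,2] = ['meal', 'steak', 'distribution']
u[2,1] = 'woman'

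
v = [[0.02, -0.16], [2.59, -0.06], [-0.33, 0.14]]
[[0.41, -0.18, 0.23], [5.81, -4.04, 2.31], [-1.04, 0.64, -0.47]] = v @[[2.19, -1.54, 0.86], [-2.27, 0.92, -1.30]]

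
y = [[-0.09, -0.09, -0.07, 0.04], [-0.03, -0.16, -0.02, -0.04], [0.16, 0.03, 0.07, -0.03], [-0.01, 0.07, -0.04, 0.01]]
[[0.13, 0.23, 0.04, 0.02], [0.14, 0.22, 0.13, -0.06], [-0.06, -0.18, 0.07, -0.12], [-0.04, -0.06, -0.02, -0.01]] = y@[[0.05, -0.54, 1.04, -1.19],[-0.93, -1.36, -0.78, 0.30],[-0.49, -0.51, -1.12, 1.11],[0.36, 0.64, -0.31, 0.55]]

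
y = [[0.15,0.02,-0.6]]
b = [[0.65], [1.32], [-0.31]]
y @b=[[0.31]]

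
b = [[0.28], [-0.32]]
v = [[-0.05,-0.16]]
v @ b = [[0.04]]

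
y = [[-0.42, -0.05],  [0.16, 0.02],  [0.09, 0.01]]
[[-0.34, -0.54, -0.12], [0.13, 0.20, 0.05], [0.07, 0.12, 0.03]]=y @ [[0.85, 1.36, 0.31],  [-0.41, -0.66, -0.15]]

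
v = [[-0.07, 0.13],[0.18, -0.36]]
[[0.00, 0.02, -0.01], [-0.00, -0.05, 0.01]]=v @ [[-0.03, -1.06, 0.3], [-0.01, -0.4, 0.11]]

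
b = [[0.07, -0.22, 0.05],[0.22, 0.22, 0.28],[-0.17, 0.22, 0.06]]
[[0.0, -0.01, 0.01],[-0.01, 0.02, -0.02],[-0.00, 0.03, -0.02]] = b @ [[0.0, -0.10, 0.04],  [-0.01, 0.03, -0.04],  [-0.02, 0.12, -0.08]]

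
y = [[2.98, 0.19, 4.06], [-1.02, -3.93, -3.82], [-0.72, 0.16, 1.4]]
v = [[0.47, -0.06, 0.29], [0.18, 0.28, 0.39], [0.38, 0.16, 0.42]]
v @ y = [[1.25, 0.37, 2.54], [-0.03, -1.00, 0.21], [0.67, -0.49, 1.52]]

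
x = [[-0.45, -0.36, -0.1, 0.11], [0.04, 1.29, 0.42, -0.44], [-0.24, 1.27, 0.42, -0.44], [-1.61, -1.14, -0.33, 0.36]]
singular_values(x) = [2.58, 1.38, 0.01, 0.0]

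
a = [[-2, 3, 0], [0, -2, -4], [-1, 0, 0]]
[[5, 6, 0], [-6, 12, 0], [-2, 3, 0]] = a @ [[2, -3, 0], [3, 0, 0], [0, -3, 0]]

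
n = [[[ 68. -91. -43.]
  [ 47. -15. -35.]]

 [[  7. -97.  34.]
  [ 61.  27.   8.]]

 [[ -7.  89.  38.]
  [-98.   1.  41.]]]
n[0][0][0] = 68.0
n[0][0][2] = -43.0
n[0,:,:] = [[68.0, -91.0, -43.0], [47.0, -15.0, -35.0]]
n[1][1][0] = 61.0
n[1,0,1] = -97.0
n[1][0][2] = 34.0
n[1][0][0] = 7.0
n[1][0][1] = -97.0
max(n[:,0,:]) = 89.0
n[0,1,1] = -15.0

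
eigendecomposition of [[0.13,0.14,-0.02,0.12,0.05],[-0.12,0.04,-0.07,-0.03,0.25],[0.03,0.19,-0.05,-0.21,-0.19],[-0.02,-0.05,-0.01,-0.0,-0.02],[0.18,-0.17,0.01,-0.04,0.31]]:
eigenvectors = [[(0.46+0j), -0.06+0.38j, -0.06-0.38j, -0.05+0.00j, (-0.15+0j)],[0.48+0.00j, -0.64+0.00j, -0.64-0.00j, 0.38+0.00j, (0.16+0j)],[(-0.01+0j), (0.17+0.53j), 0.17-0.53j, (0.82+0j), (0.95+0j)],[-0.15+0.00j, (0.01-0.12j), (0.01+0.12j), -0.37+0.00j, 0.19+0.00j],[(0.73+0j), (-0.03-0.35j), -0.03+0.35j, (0.22+0j), (0.13+0j)]]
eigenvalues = [(0.32+0j), (0.06+0.26j), (0.06-0.26j), (0.08+0j), (-0.09+0j)]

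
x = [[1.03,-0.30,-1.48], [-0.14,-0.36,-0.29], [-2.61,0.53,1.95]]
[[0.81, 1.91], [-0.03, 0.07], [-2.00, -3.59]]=x@ [[0.72, 0.86], [-0.19, 0.03], [-0.01, -0.7]]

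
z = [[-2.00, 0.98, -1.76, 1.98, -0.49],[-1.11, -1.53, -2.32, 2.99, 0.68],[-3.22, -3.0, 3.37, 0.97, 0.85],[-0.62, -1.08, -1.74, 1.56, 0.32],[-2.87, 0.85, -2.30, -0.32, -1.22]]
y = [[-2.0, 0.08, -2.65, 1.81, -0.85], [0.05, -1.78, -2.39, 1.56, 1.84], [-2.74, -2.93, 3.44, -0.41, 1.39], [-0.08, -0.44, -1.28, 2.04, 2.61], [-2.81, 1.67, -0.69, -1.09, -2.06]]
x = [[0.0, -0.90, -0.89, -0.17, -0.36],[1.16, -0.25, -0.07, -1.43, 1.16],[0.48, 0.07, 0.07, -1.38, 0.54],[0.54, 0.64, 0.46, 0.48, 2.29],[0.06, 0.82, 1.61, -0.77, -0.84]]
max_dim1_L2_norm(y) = 5.48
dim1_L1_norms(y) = [7.39, 7.62, 10.91, 6.45, 8.32]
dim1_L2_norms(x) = [1.33, 2.19, 1.56, 2.53, 2.14]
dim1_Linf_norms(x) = [0.9, 1.43, 1.38, 2.29, 1.61]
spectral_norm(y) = 5.87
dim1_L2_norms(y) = [3.88, 3.83, 5.48, 3.58, 4.07]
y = z + x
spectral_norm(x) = 3.07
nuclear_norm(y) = 18.33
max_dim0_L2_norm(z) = 5.31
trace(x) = -0.54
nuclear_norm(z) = 16.89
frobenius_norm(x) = 4.47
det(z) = -7.32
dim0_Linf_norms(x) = [1.16, 0.9, 1.61, 1.43, 2.29]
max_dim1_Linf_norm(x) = 2.29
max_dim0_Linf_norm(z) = 3.37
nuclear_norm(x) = 8.10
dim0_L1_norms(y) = [7.68, 6.9, 10.45, 6.91, 8.75]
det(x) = -0.70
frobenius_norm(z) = 9.27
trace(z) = 0.18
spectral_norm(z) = 6.21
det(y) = 194.57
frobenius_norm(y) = 9.44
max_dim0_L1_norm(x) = 5.19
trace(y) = -0.36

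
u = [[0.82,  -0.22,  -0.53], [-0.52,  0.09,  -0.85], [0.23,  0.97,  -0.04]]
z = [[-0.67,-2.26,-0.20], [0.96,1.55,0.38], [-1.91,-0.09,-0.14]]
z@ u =[[0.58, -0.25, 2.28], [0.07, 0.3, -1.84], [-1.55, 0.28, 1.09]]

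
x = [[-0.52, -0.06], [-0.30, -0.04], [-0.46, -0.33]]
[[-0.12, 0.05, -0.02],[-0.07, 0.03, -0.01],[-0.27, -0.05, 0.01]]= x@[[0.17, -0.13, 0.04], [0.59, 0.33, -0.08]]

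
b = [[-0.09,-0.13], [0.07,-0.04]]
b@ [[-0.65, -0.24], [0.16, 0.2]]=[[0.04,-0.00], [-0.05,-0.02]]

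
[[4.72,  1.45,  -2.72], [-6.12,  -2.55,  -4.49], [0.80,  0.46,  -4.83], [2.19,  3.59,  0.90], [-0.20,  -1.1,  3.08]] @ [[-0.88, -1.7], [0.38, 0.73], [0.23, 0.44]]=[[-4.23,-8.16], [3.38,6.57], [-1.64,-3.15], [-0.36,-0.71], [0.47,0.89]]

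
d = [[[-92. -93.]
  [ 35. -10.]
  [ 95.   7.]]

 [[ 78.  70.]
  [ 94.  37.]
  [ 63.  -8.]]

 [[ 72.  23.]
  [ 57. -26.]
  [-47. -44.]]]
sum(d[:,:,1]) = -44.0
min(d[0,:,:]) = -93.0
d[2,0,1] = 23.0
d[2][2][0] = -47.0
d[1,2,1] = -8.0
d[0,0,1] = -93.0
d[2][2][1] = -44.0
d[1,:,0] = [78.0, 94.0, 63.0]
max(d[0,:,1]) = 7.0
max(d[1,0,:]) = 78.0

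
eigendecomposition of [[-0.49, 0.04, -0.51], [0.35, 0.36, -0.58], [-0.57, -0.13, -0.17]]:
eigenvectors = [[-0.78, 0.17, -0.31], [-0.07, 0.94, 0.88], [-0.62, -0.28, 0.36]]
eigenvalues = [-0.9, 0.6, -0.0]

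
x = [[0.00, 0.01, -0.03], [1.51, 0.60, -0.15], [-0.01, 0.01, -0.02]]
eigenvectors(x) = [[-0.02, -0.4, -0.30], [-1.0, 0.83, 0.87], [-0.02, -0.40, 0.39]]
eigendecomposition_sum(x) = [[0.02, 0.01, -0.0], [1.47, 0.6, -0.21], [0.02, 0.01, -0.0]] + [[-0.03, 0.00, -0.02], [0.06, -0.00, 0.05], [-0.03, 0.00, -0.02]] + [[0.0,0.00,-0.00], [-0.01,-0.0,0.01], [-0.01,-0.00,0.01]]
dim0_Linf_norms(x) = [1.51, 0.6, 0.15]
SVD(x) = [[-0.0,  0.79,  -0.61], [-1.0,  -0.00,  0.00], [0.00,  0.61,  0.79]] @ diag([1.631764501041769, 0.0389864017125615, 0.004967254917315201]) @ [[-0.93, -0.37, 0.09], [-0.22, 0.33, -0.92], [-0.31, 0.87, 0.39]]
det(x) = -0.00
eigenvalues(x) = [0.62, -0.05, 0.01]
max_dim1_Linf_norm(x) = 1.51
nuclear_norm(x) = 1.68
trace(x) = 0.58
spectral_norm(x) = 1.63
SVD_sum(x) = [[0.01, 0.0, -0.00],[1.51, 0.6, -0.15],[-0.00, -0.00, 0.0]] + [[-0.01,  0.01,  -0.03], [0.00,  -0.00,  0.0], [-0.01,  0.01,  -0.02]] + [[0.0, -0.0, -0.0], [-0.0, 0.0, 0.0], [-0.0, 0.0, 0.00]]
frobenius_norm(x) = 1.63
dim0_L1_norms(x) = [1.52, 0.62, 0.2]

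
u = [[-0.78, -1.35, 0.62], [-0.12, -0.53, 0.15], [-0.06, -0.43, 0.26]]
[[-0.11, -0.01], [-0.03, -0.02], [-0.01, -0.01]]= u @ [[0.12, -0.06],[0.05, 0.07],[0.08, 0.06]]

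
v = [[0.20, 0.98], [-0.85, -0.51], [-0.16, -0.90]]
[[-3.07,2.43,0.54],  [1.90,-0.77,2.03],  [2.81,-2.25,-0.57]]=v@[[-0.40, -0.67, -3.1], [-3.05, 2.62, 1.18]]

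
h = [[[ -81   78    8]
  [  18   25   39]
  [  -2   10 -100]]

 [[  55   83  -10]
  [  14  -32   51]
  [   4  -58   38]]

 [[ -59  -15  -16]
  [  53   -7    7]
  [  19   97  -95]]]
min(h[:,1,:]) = -32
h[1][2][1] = -58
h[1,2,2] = 38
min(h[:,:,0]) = -81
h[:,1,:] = [[18, 25, 39], [14, -32, 51], [53, -7, 7]]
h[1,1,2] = 51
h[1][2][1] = -58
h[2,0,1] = -15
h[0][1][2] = 39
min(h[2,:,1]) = -15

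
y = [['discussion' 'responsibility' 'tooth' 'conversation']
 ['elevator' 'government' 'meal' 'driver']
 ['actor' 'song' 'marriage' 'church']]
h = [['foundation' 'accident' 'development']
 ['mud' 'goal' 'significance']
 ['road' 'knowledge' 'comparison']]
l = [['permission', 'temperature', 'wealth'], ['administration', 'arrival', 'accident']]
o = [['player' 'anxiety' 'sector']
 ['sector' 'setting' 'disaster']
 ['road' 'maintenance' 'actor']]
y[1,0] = 'elevator'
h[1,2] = 'significance'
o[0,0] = 'player'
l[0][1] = 'temperature'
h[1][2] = 'significance'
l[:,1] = ['temperature', 'arrival']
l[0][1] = 'temperature'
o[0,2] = 'sector'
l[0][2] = 'wealth'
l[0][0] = 'permission'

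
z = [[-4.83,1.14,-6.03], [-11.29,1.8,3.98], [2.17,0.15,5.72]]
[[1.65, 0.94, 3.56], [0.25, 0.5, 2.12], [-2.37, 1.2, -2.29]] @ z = [[-10.86, 4.11, 14.15], [-2.25, 1.50, 12.61], [-7.07, -0.89, 5.97]]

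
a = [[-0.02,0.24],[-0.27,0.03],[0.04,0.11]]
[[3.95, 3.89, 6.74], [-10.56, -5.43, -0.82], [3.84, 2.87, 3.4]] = a @[[41.33, 22.12, 6.20], [19.90, 18.07, 28.61]]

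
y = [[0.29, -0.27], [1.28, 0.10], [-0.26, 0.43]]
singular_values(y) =[1.34, 0.52]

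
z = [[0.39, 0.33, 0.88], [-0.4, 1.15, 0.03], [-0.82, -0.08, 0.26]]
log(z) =[[0.04, 0.31, 1.20],[-0.31, 0.19, 0.25],[-1.15, 0.1, -0.22]]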